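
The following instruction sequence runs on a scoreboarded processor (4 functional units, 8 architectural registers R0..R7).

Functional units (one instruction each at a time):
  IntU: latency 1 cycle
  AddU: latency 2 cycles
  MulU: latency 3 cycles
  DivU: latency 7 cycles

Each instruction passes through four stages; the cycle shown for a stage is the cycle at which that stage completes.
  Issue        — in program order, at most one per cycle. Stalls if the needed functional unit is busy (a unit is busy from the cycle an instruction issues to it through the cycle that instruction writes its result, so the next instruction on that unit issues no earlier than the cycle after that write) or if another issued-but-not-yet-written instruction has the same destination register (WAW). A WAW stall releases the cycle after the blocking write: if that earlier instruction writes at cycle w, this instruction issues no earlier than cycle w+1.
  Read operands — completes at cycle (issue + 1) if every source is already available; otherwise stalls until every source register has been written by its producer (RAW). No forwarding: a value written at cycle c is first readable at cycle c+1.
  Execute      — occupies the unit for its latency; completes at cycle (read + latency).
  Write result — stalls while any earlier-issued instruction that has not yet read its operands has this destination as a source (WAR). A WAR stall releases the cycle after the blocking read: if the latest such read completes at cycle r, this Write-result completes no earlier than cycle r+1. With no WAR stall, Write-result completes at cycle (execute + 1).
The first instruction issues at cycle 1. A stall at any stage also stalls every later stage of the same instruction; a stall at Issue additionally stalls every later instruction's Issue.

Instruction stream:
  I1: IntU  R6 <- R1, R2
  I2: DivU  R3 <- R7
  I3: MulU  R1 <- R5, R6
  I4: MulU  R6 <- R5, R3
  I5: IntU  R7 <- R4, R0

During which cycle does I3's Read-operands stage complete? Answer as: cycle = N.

[1] I1 issues→IntU
[2] I1 reads; I2 issues→DivU
[3] I1 exec-done; I2 reads; I3 issues→MulU
[4] I1 writes R6
[5] I3 reads
[8] I3 exec-done
[9] I3 writes R1
[10] I2 exec-done; I4 issues→MulU
[11] I2 writes R3; I5 issues→IntU
[12] I4 reads; I5 reads
[13] I5 exec-done
[14] I5 writes R7
[15] I4 exec-done
[16] I4 writes R6

cycle = 5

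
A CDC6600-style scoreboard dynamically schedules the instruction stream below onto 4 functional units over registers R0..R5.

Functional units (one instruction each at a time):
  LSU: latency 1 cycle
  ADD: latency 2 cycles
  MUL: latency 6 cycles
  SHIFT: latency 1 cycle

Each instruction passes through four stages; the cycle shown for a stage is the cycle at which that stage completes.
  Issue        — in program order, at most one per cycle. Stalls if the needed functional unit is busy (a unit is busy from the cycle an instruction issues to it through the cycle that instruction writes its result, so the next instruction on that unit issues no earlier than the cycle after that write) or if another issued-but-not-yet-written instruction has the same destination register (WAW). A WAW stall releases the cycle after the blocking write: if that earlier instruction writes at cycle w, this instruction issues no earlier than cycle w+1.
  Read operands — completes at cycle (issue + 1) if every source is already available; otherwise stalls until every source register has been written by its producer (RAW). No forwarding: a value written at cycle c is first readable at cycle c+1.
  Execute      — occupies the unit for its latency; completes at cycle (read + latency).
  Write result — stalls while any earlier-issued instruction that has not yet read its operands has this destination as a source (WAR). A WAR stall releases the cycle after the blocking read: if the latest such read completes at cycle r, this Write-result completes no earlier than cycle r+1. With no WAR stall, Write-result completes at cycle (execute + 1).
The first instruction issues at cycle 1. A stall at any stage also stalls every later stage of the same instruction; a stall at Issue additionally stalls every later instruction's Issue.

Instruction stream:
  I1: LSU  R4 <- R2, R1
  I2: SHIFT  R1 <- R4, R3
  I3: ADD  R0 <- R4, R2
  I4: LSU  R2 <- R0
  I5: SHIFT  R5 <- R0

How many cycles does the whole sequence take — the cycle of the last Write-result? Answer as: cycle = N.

cycle = 11

I1 -> (1, 2, 3, 4)
I2 -> (2, 5, 6, 7)  // RAW R4: wait I1 write@4
I3 -> (3, 5, 7, 8)  // RAW R4: wait I1 write@4
I4 -> (5, 9, 10, 11)  // struct: LSU busy until I1 writes@4, RAW R0: wait I3 write@8
I5 -> (8, 9, 10, 11)  // struct: SHIFT busy until I2 writes@7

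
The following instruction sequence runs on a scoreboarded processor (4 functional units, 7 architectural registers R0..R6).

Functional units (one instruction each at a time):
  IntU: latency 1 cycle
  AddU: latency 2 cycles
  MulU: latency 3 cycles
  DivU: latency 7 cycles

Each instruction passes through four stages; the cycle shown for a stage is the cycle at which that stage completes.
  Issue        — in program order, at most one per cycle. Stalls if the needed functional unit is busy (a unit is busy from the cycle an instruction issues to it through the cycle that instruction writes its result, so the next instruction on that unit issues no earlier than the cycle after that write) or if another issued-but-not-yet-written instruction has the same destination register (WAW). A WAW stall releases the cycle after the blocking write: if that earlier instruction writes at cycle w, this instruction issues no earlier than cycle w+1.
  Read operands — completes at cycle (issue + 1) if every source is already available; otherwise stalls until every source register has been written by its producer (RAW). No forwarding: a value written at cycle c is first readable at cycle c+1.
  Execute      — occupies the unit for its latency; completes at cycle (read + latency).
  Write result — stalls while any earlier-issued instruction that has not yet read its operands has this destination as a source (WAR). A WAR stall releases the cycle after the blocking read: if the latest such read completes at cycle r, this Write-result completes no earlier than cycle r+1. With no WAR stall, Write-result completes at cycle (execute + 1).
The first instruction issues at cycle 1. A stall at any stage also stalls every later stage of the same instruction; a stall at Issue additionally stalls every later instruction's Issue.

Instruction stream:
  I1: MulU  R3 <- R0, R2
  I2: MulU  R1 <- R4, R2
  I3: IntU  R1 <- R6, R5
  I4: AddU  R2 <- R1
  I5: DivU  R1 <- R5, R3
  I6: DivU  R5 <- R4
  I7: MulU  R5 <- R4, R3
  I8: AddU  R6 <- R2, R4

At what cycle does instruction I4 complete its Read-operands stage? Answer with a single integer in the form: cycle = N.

I1 -> (1, 2, 5, 6)
I2 -> (7, 8, 11, 12)  // struct: MulU busy until I1 writes@6
I3 -> (13, 14, 15, 16)  // WAW R1: wait I2 write@12
I4 -> (14, 17, 19, 20)  // RAW R1: wait I3 write@16
I5 -> (17, 18, 25, 26)  // WAW R1: wait I3 write@16
I6 -> (27, 28, 35, 36)  // struct: DivU busy until I5 writes@26
I7 -> (37, 38, 41, 42)  // WAW R5: wait I6 write@36
I8 -> (38, 39, 41, 42)

cycle = 17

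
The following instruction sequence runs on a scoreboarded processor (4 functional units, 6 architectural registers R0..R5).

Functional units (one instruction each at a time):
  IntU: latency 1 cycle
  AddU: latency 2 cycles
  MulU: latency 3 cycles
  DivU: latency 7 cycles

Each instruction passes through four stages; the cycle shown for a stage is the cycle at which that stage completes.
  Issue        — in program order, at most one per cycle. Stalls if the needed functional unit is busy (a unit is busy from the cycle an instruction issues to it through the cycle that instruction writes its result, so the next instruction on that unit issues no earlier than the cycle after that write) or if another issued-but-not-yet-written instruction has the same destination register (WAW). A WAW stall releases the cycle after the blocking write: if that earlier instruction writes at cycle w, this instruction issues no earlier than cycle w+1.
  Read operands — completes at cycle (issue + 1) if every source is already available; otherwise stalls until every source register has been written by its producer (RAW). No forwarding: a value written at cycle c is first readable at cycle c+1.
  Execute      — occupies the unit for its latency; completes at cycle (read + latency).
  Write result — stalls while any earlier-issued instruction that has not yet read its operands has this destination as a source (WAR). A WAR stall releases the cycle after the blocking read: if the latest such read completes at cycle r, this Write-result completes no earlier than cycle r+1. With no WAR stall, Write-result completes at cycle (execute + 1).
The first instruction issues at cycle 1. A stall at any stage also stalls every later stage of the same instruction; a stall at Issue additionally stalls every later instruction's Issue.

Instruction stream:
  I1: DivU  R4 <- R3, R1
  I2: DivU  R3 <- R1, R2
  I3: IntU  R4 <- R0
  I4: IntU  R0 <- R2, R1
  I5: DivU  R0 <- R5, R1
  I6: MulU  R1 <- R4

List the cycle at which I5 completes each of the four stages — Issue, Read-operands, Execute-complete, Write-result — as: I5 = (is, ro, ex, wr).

I1: IS=1 RO=2 EX=9 WR=10
I2: IS=11 RO=12 EX=19 WR=20  [struct: DivU busy until I1 writes@10]
I3: IS=12 RO=13 EX=14 WR=15
I4: IS=16 RO=17 EX=18 WR=19  [struct: IntU busy until I3 writes@15]
I5: IS=21 RO=22 EX=29 WR=30  [struct: DivU busy until I2 writes@20]
I6: IS=22 RO=23 EX=26 WR=27

I5 = (21, 22, 29, 30)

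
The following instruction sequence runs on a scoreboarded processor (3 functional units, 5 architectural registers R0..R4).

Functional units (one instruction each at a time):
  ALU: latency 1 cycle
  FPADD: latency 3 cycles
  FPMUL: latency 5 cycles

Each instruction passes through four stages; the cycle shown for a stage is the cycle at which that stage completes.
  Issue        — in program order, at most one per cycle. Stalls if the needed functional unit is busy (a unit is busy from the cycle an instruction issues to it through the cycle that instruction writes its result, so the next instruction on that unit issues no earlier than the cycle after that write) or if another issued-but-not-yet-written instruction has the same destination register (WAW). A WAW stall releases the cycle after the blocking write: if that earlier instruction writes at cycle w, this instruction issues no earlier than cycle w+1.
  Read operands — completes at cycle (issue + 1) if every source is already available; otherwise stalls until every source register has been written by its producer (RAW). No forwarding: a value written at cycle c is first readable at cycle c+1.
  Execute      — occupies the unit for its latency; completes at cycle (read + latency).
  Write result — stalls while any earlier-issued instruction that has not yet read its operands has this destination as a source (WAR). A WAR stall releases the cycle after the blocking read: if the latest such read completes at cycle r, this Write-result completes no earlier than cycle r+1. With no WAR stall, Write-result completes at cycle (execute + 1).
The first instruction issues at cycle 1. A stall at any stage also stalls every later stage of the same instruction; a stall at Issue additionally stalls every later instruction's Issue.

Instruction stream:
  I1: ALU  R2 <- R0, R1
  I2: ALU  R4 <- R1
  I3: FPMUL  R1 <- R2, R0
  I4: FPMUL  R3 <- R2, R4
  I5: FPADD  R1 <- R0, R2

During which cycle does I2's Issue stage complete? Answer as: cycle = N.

cycle = 5

[1] I1→ALU
[2] I1 RO
[3] I1 EX
[4] I1 WR R2
[5] I2→ALU
[6] I2 RO; I3→FPMUL
[7] I2 EX; I3 RO
[8] I2 WR R4
[12] I3 EX
[13] I3 WR R1
[14] I4→FPMUL
[15] I4 RO; I5→FPADD
[16] I5 RO
[19] I5 EX
[20] I4 EX; I5 WR R1
[21] I4 WR R3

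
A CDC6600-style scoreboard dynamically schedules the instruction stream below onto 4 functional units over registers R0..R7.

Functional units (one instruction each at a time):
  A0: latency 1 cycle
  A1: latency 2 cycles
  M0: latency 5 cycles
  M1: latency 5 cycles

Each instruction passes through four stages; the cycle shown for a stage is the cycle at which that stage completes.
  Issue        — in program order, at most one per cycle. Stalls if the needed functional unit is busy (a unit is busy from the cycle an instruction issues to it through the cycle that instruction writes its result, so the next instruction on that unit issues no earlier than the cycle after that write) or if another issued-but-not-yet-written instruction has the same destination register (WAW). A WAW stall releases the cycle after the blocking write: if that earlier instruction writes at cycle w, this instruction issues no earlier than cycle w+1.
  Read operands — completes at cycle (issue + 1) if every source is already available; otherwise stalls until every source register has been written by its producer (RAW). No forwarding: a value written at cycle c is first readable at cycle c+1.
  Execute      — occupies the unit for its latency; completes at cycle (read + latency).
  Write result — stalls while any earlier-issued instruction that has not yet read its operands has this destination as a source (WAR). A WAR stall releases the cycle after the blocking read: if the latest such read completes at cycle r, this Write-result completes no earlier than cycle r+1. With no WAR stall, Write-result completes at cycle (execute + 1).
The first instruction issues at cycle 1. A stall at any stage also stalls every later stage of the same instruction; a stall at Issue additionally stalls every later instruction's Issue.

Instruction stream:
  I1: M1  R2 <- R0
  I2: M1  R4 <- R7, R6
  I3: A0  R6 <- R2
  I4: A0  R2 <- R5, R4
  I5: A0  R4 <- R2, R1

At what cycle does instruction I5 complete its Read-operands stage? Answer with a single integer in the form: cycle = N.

[I1] 1/2/7/8
[I2] 9/10/15/16  (struct: M1 busy until I1 writes@8)
[I3] 10/11/12/13
[I4] 14/17/18/19  (struct: A0 busy until I3 writes@13; RAW R4: wait I2 write@16)
[I5] 20/21/22/23  (struct: A0 busy until I4 writes@19)

cycle = 21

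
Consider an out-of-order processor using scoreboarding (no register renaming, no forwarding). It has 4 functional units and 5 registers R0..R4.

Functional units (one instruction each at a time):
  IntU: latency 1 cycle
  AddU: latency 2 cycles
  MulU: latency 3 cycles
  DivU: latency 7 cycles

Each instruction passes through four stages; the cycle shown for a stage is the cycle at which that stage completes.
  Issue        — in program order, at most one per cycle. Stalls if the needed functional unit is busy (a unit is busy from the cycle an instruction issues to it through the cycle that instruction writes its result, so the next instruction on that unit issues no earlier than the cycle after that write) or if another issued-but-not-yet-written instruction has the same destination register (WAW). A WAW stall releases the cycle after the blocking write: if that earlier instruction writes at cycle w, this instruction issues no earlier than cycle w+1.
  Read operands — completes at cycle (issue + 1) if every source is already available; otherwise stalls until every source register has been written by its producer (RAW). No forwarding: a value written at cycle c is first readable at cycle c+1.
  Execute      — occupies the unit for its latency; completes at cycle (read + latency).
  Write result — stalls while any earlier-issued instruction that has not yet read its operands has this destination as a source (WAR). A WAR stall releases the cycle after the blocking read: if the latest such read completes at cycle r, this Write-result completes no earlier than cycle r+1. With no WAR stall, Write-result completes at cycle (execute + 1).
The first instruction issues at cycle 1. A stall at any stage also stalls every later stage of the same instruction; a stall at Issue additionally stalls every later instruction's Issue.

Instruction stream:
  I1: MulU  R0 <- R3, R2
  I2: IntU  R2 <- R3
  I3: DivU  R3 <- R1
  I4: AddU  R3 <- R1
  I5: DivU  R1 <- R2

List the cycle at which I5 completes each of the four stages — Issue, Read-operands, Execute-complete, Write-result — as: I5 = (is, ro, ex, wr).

1) issue 1, read 2, done 5, write 6
2) issue 2, read 3, done 4, write 5
3) issue 3, read 4, done 11, write 12
4) issue 13, read 14, done 16, write 17  <WAW R3: wait I3 write@12>
5) issue 14, read 15, done 22, write 23

I5 = (14, 15, 22, 23)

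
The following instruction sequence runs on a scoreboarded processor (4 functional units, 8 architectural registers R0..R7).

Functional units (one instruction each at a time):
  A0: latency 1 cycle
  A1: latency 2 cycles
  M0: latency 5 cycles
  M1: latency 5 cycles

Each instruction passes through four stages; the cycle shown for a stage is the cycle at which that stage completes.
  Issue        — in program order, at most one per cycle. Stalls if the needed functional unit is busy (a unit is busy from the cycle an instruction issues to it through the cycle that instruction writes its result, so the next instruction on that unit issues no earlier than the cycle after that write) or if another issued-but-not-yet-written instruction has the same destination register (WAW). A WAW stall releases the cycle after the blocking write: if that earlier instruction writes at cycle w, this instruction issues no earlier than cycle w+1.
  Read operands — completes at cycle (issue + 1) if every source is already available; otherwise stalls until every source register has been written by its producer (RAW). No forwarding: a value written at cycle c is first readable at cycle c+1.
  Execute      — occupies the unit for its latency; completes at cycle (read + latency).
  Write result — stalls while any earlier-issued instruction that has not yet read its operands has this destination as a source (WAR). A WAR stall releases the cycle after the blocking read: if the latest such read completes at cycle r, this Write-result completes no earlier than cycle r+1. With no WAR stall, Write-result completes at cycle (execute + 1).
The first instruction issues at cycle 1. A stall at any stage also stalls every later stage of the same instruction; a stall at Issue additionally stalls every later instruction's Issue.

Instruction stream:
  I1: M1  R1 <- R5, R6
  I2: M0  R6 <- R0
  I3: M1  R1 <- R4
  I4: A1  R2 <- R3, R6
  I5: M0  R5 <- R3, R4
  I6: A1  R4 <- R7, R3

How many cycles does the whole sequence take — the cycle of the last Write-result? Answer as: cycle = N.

cycle = 19

1) issue 1, read 2, done 7, write 8
2) issue 2, read 3, done 8, write 9
3) issue 9, read 10, done 15, write 16  <struct: M1 busy until I1 writes@8>
4) issue 10, read 11, done 13, write 14
5) issue 11, read 12, done 17, write 18
6) issue 15, read 16, done 18, write 19  <struct: A1 busy until I4 writes@14>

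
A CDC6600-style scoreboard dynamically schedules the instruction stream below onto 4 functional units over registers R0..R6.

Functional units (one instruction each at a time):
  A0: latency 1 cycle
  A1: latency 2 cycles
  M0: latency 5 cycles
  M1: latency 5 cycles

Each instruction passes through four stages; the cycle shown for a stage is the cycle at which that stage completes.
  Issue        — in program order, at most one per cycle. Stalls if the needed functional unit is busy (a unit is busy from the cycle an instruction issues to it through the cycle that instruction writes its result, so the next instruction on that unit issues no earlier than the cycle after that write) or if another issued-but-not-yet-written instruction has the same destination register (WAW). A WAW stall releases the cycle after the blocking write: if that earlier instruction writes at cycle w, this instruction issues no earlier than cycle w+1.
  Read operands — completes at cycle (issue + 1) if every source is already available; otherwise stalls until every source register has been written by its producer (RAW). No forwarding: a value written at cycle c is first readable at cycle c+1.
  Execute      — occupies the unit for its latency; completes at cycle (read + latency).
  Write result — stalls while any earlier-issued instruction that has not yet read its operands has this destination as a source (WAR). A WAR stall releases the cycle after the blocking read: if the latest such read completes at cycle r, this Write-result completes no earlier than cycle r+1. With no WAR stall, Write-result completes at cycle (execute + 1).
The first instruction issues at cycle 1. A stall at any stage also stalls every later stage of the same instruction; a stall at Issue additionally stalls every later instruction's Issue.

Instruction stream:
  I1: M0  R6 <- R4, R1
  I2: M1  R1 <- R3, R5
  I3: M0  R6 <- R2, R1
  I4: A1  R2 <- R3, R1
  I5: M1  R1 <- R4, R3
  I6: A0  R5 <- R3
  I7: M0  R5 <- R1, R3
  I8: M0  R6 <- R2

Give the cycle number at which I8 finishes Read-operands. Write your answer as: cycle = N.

cycle = 27

[1] I1 issues→M0
[2] I1 reads; I2 issues→M1
[3] I2 reads
[7] I1 exec-done
[8] I1 writes R6; I2 exec-done
[9] I2 writes R1; I3 issues→M0
[10] I3 reads; I4 issues→A1
[11] I4 reads; I5 issues→M1
[12] I5 reads; I6 issues→A0
[13] I4 exec-done; I6 reads
[14] I4 writes R2; I6 exec-done
[15] I3 exec-done; I6 writes R5
[16] I3 writes R6
[17] I5 exec-done; I7 issues→M0
[18] I5 writes R1
[19] I7 reads
[24] I7 exec-done
[25] I7 writes R5
[26] I8 issues→M0
[27] I8 reads
[32] I8 exec-done
[33] I8 writes R6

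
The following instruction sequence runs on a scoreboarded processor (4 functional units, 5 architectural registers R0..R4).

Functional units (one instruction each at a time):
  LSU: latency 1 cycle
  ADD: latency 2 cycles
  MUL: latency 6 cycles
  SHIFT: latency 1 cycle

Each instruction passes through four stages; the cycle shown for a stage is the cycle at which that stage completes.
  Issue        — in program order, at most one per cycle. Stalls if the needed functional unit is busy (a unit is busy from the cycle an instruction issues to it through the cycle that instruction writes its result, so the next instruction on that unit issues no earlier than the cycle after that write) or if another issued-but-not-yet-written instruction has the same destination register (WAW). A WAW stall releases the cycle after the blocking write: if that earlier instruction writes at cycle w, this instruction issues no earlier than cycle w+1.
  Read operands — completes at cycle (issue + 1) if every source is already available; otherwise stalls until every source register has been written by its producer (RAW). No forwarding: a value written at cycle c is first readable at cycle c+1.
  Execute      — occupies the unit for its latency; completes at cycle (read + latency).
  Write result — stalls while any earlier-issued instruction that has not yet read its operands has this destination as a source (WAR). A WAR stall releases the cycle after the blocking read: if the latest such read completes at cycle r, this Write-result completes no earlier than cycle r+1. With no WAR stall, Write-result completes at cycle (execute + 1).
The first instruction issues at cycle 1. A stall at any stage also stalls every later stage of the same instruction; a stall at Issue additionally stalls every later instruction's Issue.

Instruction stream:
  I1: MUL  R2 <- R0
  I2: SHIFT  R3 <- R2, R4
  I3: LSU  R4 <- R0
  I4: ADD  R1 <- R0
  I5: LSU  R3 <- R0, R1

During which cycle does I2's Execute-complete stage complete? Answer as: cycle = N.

cycle 1: I1 issues→MUL
cycle 2: I1 reads; I2 issues→SHIFT
cycle 3: I3 issues→LSU
cycle 4: I3 reads; I4 issues→ADD
cycle 5: I3 exec-done; I4 reads
cycle 7: I4 exec-done
cycle 8: I1 exec-done; I4 writes R1
cycle 9: I1 writes R2
cycle 10: I2 reads
cycle 11: I2 exec-done; I3 writes R4
cycle 12: I2 writes R3
cycle 13: I5 issues→LSU
cycle 14: I5 reads
cycle 15: I5 exec-done
cycle 16: I5 writes R3

cycle = 11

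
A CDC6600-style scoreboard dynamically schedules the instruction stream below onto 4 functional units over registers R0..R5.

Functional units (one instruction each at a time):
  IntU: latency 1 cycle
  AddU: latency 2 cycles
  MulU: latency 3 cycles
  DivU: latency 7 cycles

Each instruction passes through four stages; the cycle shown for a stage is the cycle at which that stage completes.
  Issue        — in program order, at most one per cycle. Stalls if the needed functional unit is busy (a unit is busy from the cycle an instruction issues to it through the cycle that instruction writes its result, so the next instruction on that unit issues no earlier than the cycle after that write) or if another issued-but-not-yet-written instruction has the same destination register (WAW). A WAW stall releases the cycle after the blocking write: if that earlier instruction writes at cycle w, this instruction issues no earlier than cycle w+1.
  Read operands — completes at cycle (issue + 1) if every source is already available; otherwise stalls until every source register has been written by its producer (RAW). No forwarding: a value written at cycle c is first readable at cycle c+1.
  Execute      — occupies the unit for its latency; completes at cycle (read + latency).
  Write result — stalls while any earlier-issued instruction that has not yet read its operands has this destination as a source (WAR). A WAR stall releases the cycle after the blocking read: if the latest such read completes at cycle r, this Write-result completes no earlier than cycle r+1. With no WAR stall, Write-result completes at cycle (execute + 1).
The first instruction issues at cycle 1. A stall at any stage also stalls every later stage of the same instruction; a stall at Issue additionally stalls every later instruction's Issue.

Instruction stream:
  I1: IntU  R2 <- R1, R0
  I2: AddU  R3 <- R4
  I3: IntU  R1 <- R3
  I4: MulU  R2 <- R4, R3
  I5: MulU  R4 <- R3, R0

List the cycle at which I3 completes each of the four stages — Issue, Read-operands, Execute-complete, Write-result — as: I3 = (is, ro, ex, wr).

I3 = (5, 7, 8, 9)

I1: IS=1 RO=2 EX=3 WR=4
I2: IS=2 RO=3 EX=5 WR=6
I3: IS=5 RO=7 EX=8 WR=9  [struct: IntU busy until I1 writes@4; RAW R3: wait I2 write@6]
I4: IS=6 RO=7 EX=10 WR=11
I5: IS=12 RO=13 EX=16 WR=17  [struct: MulU busy until I4 writes@11]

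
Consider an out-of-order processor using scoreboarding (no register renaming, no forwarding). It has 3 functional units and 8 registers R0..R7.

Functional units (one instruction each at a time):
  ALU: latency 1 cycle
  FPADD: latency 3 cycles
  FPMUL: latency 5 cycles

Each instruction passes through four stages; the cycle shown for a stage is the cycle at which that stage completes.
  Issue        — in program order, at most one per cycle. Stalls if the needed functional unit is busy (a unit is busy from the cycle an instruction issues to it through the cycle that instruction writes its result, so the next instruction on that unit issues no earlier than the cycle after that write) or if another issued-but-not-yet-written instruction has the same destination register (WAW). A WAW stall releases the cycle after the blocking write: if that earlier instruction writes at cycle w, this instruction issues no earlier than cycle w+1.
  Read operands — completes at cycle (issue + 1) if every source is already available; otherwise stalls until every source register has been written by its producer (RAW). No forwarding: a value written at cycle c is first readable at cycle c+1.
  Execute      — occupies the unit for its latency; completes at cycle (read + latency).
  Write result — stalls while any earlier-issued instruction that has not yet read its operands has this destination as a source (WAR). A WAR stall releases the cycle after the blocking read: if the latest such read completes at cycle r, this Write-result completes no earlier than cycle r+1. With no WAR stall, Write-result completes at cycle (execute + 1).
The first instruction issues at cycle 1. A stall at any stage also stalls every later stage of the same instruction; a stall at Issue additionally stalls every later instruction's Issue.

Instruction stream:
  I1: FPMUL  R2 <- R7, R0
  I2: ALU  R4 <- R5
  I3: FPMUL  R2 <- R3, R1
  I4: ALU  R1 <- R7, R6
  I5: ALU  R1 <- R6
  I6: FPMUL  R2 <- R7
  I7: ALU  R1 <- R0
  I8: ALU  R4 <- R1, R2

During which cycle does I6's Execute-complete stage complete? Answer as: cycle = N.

[1] issue I1 (FPMUL)
[2] I1 read-ops; issue I2 (ALU)
[3] I2 read-ops
[4] I2 finished on ALU
[5] I2→R4
[7] I1 finished on FPMUL
[8] I1→R2
[9] issue I3 (FPMUL)
[10] I3 read-ops; issue I4 (ALU)
[11] I4 read-ops
[12] I4 finished on ALU
[13] I4→R1
[14] issue I5 (ALU)
[15] I3 finished on FPMUL; I5 read-ops
[16] I3→R2; I5 finished on ALU
[17] I5→R1; issue I6 (FPMUL)
[18] I6 read-ops; issue I7 (ALU)
[19] I7 read-ops
[20] I7 finished on ALU
[21] I7→R1
[22] issue I8 (ALU)
[23] I6 finished on FPMUL
[24] I6→R2
[25] I8 read-ops
[26] I8 finished on ALU
[27] I8→R4

cycle = 23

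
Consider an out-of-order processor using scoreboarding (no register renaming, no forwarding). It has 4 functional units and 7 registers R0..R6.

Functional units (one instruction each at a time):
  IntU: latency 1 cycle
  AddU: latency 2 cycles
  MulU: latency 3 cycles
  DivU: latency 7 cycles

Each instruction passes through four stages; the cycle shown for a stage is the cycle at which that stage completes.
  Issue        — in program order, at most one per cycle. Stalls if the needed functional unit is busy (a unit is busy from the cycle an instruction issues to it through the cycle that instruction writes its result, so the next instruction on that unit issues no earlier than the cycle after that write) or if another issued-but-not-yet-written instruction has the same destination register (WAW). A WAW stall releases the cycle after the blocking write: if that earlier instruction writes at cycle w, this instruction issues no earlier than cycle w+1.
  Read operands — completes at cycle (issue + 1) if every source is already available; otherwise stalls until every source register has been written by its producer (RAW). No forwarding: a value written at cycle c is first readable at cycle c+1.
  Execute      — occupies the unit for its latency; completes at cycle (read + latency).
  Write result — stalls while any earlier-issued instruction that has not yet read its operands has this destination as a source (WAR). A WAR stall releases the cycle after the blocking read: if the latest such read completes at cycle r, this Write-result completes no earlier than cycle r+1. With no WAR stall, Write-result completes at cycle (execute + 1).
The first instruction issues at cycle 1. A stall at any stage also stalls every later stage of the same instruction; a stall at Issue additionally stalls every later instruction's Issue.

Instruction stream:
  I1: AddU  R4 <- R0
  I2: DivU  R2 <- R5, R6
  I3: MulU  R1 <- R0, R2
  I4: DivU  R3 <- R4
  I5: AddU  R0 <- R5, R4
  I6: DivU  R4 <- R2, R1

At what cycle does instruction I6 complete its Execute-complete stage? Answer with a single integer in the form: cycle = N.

cycle = 30

cycle 1: I1 issues→AddU
cycle 2: I1 reads | I2 issues→DivU
cycle 3: I2 reads | I3 issues→MulU
cycle 4: I1 exec-done
cycle 5: I1 writes R4
cycle 10: I2 exec-done
cycle 11: I2 writes R2
cycle 12: I3 reads | I4 issues→DivU
cycle 13: I4 reads | I5 issues→AddU
cycle 14: I5 reads
cycle 15: I3 exec-done
cycle 16: I3 writes R1 | I5 exec-done
cycle 17: I5 writes R0
cycle 20: I4 exec-done
cycle 21: I4 writes R3
cycle 22: I6 issues→DivU
cycle 23: I6 reads
cycle 30: I6 exec-done
cycle 31: I6 writes R4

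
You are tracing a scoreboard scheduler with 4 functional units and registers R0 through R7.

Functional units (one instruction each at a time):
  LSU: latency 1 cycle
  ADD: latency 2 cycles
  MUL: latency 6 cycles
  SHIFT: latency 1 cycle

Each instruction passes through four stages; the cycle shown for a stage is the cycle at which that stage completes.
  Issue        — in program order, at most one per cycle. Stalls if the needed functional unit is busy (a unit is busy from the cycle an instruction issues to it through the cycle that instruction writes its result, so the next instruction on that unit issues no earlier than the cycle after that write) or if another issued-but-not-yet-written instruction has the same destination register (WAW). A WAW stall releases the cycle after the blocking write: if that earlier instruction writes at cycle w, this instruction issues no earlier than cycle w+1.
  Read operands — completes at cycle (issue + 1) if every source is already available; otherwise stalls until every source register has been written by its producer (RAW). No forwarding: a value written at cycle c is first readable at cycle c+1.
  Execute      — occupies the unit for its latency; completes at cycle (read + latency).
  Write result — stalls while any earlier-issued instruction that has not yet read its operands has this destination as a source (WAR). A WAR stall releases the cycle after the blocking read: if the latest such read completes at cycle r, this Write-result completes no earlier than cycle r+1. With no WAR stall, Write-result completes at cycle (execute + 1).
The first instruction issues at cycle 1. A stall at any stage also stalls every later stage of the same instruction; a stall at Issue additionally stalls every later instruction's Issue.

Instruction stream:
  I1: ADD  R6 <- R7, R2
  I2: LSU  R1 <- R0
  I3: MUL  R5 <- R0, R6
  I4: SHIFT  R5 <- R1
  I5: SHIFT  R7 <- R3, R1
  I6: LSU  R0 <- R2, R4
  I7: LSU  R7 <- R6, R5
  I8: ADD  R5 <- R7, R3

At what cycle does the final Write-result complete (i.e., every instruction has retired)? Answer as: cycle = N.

1) issue 1, read 2, done 4, write 5
2) issue 2, read 3, done 4, write 5
3) issue 3, read 6, done 12, write 13  <RAW R6: wait I1 write@5>
4) issue 14, read 15, done 16, write 17  <WAW R5: wait I3 write@13>
5) issue 18, read 19, done 20, write 21  <struct: SHIFT busy until I4 writes@17>
6) issue 19, read 20, done 21, write 22
7) issue 23, read 24, done 25, write 26  <struct: LSU busy until I6 writes@22>
8) issue 24, read 27, done 29, write 30  <RAW R7: wait I7 write@26>

cycle = 30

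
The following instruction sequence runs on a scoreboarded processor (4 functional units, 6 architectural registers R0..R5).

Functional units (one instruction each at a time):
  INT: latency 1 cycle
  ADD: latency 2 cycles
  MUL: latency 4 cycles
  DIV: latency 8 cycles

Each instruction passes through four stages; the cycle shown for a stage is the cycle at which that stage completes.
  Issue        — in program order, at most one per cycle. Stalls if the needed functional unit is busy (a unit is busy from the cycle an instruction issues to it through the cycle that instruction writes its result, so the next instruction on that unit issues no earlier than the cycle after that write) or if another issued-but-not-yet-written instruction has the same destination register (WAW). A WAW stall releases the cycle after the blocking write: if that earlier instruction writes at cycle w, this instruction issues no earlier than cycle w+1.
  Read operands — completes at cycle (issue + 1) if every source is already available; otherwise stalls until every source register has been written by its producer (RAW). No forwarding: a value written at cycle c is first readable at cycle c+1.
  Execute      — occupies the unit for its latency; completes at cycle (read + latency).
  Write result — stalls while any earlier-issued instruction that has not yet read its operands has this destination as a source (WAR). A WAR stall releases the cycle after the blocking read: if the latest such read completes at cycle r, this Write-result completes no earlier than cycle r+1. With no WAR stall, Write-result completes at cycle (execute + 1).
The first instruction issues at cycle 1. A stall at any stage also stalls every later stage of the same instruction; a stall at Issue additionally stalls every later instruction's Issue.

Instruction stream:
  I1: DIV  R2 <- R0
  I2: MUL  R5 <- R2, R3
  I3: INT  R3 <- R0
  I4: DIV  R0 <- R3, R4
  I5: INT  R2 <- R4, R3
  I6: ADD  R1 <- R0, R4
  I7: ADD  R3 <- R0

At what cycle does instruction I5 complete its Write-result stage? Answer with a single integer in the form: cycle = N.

I1 -> (1, 2, 10, 11)
I2 -> (2, 12, 16, 17)  // RAW R2: wait I1 write@11
I3 -> (3, 4, 5, 13)  // WAR R3: wait I2 read@12
I4 -> (12, 14, 22, 23)  // struct: DIV busy until I1 writes@11, RAW R3: wait I3 write@13
I5 -> (14, 15, 16, 17)  // struct: INT busy until I3 writes@13
I6 -> (15, 24, 26, 27)  // RAW R0: wait I4 write@23
I7 -> (28, 29, 31, 32)  // struct: ADD busy until I6 writes@27

cycle = 17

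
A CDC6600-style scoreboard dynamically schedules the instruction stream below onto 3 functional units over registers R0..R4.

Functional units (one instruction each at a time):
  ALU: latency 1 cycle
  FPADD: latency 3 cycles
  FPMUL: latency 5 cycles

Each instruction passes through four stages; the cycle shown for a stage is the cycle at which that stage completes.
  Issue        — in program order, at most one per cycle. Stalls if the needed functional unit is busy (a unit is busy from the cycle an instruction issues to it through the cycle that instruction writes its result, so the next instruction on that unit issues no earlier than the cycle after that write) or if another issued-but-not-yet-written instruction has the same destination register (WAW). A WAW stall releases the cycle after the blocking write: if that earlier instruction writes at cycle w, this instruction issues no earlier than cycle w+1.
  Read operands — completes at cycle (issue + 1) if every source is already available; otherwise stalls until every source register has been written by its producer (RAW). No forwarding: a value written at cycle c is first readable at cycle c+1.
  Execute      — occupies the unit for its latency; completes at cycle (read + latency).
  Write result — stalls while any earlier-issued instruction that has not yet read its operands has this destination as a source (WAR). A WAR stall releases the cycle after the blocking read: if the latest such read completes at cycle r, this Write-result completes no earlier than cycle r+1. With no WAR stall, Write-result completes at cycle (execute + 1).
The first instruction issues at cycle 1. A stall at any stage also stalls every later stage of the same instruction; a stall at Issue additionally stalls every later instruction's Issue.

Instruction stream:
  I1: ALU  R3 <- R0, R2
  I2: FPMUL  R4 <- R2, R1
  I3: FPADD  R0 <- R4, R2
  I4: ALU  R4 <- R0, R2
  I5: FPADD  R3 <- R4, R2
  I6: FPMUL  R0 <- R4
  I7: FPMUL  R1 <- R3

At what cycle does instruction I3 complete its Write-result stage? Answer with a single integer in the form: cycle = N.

cycle = 14

[1] I1 issues→ALU
[2] I1 reads; I2 issues→FPMUL
[3] I1 exec-done; I2 reads; I3 issues→FPADD
[4] I1 writes R3
[8] I2 exec-done
[9] I2 writes R4
[10] I3 reads; I4 issues→ALU
[13] I3 exec-done
[14] I3 writes R0
[15] I4 reads; I5 issues→FPADD
[16] I4 exec-done; I6 issues→FPMUL
[17] I4 writes R4
[18] I5 reads; I6 reads
[21] I5 exec-done
[22] I5 writes R3
[23] I6 exec-done
[24] I6 writes R0
[25] I7 issues→FPMUL
[26] I7 reads
[31] I7 exec-done
[32] I7 writes R1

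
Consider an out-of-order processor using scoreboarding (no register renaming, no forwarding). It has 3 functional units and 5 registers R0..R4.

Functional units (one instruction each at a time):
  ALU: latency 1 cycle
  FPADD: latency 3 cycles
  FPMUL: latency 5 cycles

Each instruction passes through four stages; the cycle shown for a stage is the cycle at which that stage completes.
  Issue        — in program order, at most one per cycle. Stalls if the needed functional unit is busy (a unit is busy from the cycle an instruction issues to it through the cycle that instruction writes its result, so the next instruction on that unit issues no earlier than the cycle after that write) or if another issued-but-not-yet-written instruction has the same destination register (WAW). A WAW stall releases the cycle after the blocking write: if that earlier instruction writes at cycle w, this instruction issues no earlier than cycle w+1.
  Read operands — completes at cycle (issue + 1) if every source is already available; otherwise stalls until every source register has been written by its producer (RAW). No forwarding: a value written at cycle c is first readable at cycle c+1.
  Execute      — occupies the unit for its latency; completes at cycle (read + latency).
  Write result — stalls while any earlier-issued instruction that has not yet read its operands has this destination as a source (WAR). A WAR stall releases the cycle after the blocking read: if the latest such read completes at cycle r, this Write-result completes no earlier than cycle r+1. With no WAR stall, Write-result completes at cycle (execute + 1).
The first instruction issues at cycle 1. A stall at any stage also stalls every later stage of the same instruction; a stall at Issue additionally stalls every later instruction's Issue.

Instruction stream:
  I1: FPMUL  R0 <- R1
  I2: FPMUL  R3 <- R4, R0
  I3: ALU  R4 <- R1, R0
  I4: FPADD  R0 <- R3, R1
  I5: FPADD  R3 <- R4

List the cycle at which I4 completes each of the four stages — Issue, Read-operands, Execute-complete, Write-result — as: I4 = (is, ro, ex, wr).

I4 = (11, 17, 20, 21)

1) issue 1, read 2, done 7, write 8
2) issue 9, read 10, done 15, write 16  <struct: FPMUL busy until I1 writes@8>
3) issue 10, read 11, done 12, write 13
4) issue 11, read 17, done 20, write 21  <RAW R3: wait I2 write@16>
5) issue 22, read 23, done 26, write 27  <struct: FPADD busy until I4 writes@21>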